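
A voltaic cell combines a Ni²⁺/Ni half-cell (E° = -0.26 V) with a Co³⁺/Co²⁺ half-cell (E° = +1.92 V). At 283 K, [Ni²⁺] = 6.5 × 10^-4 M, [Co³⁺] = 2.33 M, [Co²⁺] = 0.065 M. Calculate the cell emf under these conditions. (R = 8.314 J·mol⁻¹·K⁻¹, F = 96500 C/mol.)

The Co³⁺/Co²⁺ couple has the higher reduction potential and acts as the cathode, so E°_cell = +1.92 − (-0.26) = 2.18 V.
Balancing electrons gives n = 2; the reaction quotient is Q = [Ni²⁺]·[Co²⁺]^2/[Co³⁺]^2 = 5.06 × 10^-7.
E = E° − (RT/nF) ln Q = 2.18 − (8.314×283)/(2×96500) × (-14.497) = 2.180 + 0.177 = 2.357 V.

2.36 V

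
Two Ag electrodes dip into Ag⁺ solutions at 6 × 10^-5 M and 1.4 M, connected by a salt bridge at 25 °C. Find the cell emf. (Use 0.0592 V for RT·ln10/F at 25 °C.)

0.26 V

Both half-cells are Ag⁺/Ag, so E°_cell = 0. The concentrated side is the cathode; the cell reaction moves Ag⁺ from high to low concentration with n = 1.
Q = [Ag⁺]_dilute/[Ag⁺]_conc = 6 × 10^-5/1.4 = 4.29 × 10^-5.
E = 0 − (0.0592/1) log Q = −(0.0592/1)(-4.368) = 0.2586 V.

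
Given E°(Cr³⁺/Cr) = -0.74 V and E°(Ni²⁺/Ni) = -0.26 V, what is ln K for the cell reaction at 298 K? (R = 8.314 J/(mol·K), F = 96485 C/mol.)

E°_cell = -0.26 − (-0.74) = 0.48 V, with n = 6 electrons transferred.
At equilibrium E = 0, so the Nernst equation gives ln K = nFE°/RT = (6)(96485)(0.48)/((8.314)(298)) = 112.16.

ln K = 112.2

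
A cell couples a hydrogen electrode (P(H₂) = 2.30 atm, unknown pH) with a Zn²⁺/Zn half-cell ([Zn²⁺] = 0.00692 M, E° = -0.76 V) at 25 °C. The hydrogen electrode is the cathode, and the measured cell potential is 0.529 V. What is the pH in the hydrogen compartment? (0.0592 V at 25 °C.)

pH = 4.80

E°_cell = 0.76 V and n = 2.
log Q = n(E° − E)/0.0592 = 2×(0.76 − 0.529)/0.0592 = 7.804.
With Q = [Zn²⁺]·P(H₂) / [H⁺]^2, solving for [H⁺] gives log[H⁺] = -4.801, so pH = 4.80.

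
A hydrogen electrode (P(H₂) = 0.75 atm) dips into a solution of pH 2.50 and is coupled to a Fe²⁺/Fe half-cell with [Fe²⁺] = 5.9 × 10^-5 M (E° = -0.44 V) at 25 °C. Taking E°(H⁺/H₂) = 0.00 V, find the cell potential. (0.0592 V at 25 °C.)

0.42 V

The hydrogen couple is the cathode, so E°_cell = 0.44 V; n = 2.
[H⁺] = 10^(−2.50) = 0.0032 M, and Q = [Fe²⁺]·P(H₂) / [H⁺]^2 = 4.42.
E = E° − (0.0592/2) log Q = 0.44 − (0.0592/2)(0.646) = 0.421 V.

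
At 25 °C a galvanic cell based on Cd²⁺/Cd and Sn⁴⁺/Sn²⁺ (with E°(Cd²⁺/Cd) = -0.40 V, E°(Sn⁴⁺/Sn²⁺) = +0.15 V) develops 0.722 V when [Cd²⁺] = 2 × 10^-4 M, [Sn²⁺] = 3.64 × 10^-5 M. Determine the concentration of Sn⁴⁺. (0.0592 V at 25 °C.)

0.0047 M

From the Nernst equation, log Q = n(E° − E)/0.0592 = 2(0.55 − 0.722)/0.0592 = -5.811, so Q = 1.55 × 10^-6.
With Q = [Cd²⁺]·[Sn²⁺]/[Sn⁴⁺] and the known concentrations, [Sn⁴⁺] in the denominator gives [Sn⁴⁺] = 0.0047 M.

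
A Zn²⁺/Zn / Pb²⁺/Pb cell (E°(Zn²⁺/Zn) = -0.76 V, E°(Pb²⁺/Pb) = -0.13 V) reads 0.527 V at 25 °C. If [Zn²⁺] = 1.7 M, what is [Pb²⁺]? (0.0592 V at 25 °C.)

5.6 × 10^-4 M

From the Nernst equation, log Q = n(E° − E)/0.0592 = 2(0.63 − 0.527)/0.0592 = 3.480, so Q = 3020.
With Q = [Zn²⁺]/[Pb²⁺] and the known concentrations, [Pb²⁺] in the denominator gives [Pb²⁺] = 5.6 × 10^-4 M.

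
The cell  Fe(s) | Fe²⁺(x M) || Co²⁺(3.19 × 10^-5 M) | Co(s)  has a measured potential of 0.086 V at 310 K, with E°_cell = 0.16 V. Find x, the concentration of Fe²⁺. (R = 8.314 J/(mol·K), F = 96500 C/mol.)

0.0081 M

From the Nernst equation, ln Q = nF(E° − E)/RT = 2×96500×(0.16 − 0.086)/(8.314×310) = 5.541, so Q = 255.
With Q = [Fe²⁺]/[Co²⁺] and the known concentrations, [Fe²⁺] in the numerator gives [Fe²⁺] = 0.0081 M.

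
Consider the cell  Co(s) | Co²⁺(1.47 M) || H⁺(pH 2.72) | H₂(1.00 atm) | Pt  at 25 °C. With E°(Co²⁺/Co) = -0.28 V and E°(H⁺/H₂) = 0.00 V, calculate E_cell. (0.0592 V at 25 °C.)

0.11 V

The hydrogen couple is the cathode, so E°_cell = 0.28 V; n = 2.
[H⁺] = 10^(−2.72) = 0.0019 M, and Q = [Co²⁺]·P(H₂) / [H⁺]^2 = 4.05 × 10^5.
E = E° − (0.0592/2) log Q = 0.28 − (0.0592/2)(5.607) = 0.114 V.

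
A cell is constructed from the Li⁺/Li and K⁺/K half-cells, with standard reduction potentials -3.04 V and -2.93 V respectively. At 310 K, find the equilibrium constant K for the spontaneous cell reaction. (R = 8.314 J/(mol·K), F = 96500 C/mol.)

61

E°_cell = -2.93 − (-3.04) = 0.11 V, with n = 1 electron transferred.
At equilibrium E = 0, so the Nernst equation gives ln K = nFE°/RT = (1)(96500)(0.11)/((8.314)(310)) = 4.12.
K = e^4.12 = 61.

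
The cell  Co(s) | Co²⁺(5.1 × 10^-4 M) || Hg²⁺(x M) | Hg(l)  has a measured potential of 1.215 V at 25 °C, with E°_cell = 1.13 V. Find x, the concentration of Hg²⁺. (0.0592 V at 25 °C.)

0.38 M

From the Nernst equation, log Q = n(E° − E)/0.0592 = 2(1.13 − 1.215)/0.0592 = -2.872, so Q = 0.00134.
With Q = [Co²⁺]/[Hg²⁺] and the known concentrations, [Hg²⁺] in the denominator gives [Hg²⁺] = 0.38 M.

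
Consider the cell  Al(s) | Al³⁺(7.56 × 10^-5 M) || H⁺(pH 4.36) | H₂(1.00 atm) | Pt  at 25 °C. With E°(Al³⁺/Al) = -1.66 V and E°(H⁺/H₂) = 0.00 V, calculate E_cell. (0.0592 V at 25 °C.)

The hydrogen couple is the cathode, so E°_cell = 1.66 V; n = 6.
[H⁺] = 10^(−4.36) = 4.4 × 10^-5 M, and Q = [Al³⁺]^2·P(H₂)^3 / [H⁺]^6 = 8.26 × 10^17.
E = E° − (0.0592/6) log Q = 1.66 − (0.0592/6)(17.917) = 1.483 V.

1.48 V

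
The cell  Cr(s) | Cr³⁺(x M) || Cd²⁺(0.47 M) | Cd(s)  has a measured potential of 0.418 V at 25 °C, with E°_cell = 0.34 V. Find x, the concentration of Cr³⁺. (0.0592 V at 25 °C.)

3.6 × 10^-5 M

From the Nernst equation, log Q = n(E° − E)/0.0592 = 6(0.34 − 0.418)/0.0592 = -7.905, so Q = 1.24 × 10^-8.
With Q = [Cr³⁺]^2/[Cd²⁺]^3 and the known concentrations, [Cr³⁺]^2 in the numerator gives [Cr³⁺] = 3.6 × 10^-5 M.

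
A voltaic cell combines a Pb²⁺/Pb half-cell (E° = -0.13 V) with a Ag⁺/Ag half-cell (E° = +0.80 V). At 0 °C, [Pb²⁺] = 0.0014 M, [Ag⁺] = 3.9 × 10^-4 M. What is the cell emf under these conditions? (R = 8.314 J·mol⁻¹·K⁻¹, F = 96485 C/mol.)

0.823 V

The Ag⁺/Ag couple has the higher reduction potential and acts as the cathode, so E°_cell = +0.80 − (-0.13) = 0.93 V.
Balancing electrons gives n = 2; the reaction quotient is Q = [Pb²⁺]/[Ag⁺]^2 = 9200.
E = E° − (RT/nF) ln Q = 0.93 − (8.314×273)/(2×96485) × (9.127) = 0.930 − 0.107 = 0.823 V.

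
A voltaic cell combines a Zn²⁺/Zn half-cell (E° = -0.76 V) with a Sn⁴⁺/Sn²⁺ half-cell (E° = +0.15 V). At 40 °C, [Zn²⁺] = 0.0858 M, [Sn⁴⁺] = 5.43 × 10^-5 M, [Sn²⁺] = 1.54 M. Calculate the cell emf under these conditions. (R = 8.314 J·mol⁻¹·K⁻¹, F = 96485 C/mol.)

0.805 V

The Sn⁴⁺/Sn²⁺ couple has the higher reduction potential and acts as the cathode, so E°_cell = +0.15 − (-0.76) = 0.91 V.
Balancing electrons gives n = 2; the reaction quotient is Q = [Zn²⁺]·[Sn²⁺]/[Sn⁴⁺] = 2430.
E = E° − (RT/nF) ln Q = 0.91 − (8.314×313)/(2×96485) × (7.797) = 0.910 − 0.105 = 0.805 V.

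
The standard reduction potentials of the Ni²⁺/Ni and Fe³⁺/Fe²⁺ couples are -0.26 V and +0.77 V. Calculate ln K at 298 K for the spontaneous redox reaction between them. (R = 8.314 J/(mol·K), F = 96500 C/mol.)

ln K = 80.2

E°_cell = +0.77 − (-0.26) = 1.03 V, with n = 2 electrons transferred.
At equilibrium E = 0, so the Nernst equation gives ln K = nFE°/RT = (2)(96500)(1.03)/((8.314)(298)) = 80.24.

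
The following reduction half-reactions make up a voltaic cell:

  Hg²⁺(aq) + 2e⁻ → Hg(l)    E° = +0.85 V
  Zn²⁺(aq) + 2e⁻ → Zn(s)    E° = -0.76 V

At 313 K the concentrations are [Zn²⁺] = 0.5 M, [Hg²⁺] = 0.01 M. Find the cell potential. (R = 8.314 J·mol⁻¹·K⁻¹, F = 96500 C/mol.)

1.56 V

The Hg²⁺/Hg couple has the higher reduction potential and acts as the cathode, so E°_cell = +0.85 − (-0.76) = 1.61 V.
Balancing electrons gives n = 2; the reaction quotient is Q = [Zn²⁺]/[Hg²⁺] = 50.0.
E = E° − (RT/nF) ln Q = 1.61 − (8.314×313)/(2×96500) × (3.912) = 1.610 − 0.053 = 1.557 V.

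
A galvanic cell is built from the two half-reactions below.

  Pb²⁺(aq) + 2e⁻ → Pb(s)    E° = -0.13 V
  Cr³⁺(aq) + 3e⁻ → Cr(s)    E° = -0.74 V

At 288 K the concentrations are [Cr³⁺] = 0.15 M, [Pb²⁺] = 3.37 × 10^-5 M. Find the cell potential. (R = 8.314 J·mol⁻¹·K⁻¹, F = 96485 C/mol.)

0.498 V

The Pb²⁺/Pb couple has the higher reduction potential and acts as the cathode, so E°_cell = -0.13 − (-0.74) = 0.61 V.
Balancing electrons gives n = 6; the reaction quotient is Q = [Cr³⁺]^2/[Pb²⁺]^3 = 5.88 × 10^11.
E = E° − (RT/nF) ln Q = 0.61 − (8.314×288)/(6×96485) × (27.100) = 0.610 − 0.112 = 0.498 V.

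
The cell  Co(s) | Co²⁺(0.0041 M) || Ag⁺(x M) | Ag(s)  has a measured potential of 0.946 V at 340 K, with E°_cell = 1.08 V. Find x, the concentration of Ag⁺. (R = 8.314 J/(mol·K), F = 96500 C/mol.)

6.6 × 10^-4 M

From the Nernst equation, ln Q = nF(E° − E)/RT = 2×96500×(1.08 − 0.946)/(8.314×340) = 9.149, so Q = 9400.
With Q = [Co²⁺]/[Ag⁺]^2 and the known concentrations, [Ag⁺]^2 in the denominator gives [Ag⁺] = 6.6 × 10^-4 M.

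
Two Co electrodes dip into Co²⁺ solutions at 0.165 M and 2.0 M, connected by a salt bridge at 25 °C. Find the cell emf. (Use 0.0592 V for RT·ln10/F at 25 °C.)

Both half-cells are Co²⁺/Co, so E°_cell = 0. The concentrated side is the cathode; the cell reaction moves Co²⁺ from high to low concentration with n = 2.
Q = [Co²⁺]_dilute/[Co²⁺]_conc = 0.165/2.0 = 0.0825.
E = 0 − (0.0592/2) log Q = −(0.0592/2)(-1.084) = 0.0321 V.

0.032 V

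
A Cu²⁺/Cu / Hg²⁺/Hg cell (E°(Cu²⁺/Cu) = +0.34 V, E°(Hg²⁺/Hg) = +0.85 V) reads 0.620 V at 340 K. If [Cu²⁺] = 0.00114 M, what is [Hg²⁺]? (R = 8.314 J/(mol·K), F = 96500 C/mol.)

2.1 M

From the Nernst equation, ln Q = nF(E° − E)/RT = 2×96500×(0.51 − 0.620)/(8.314×340) = -7.510, so Q = 5.47 × 10^-4.
With Q = [Cu²⁺]/[Hg²⁺] and the known concentrations, [Hg²⁺] in the denominator gives [Hg²⁺] = 2.1 M.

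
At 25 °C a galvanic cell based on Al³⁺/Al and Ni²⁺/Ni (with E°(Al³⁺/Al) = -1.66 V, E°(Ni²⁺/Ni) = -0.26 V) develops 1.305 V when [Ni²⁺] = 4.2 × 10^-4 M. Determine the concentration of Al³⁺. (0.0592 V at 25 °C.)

From the Nernst equation, log Q = n(E° − E)/0.0592 = 6(1.40 − 1.305)/0.0592 = 9.628, so Q = 4.25 × 10^9.
With Q = [Al³⁺]^2/[Ni²⁺]^3 and the known concentrations, [Al³⁺]^2 in the numerator gives [Al³⁺] = 0.56 M.

0.56 M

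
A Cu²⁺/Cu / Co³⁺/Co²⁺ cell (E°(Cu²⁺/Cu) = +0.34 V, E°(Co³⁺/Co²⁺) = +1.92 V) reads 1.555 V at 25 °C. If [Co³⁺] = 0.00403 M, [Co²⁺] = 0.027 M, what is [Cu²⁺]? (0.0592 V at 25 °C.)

From the Nernst equation, log Q = n(E° − E)/0.0592 = 2(1.58 − 1.555)/0.0592 = 0.845, so Q = 6.99.
With Q = [Cu²⁺]·[Co²⁺]^2/[Co³⁺]^2 and the known concentrations, [Cu²⁺] in the numerator gives [Cu²⁺] = 0.16 M.

0.16 M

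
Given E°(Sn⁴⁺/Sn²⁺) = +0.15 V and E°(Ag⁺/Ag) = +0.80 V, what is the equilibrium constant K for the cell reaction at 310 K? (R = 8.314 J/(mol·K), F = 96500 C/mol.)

E°_cell = +0.80 − (+0.15) = 0.65 V, with n = 2 electrons transferred.
At equilibrium E = 0, so the Nernst equation gives ln K = nFE°/RT = (2)(96500)(0.65)/((8.314)(310)) = 48.67.
K = e^48.67 = 1.4 × 10^21.

1.4 × 10^21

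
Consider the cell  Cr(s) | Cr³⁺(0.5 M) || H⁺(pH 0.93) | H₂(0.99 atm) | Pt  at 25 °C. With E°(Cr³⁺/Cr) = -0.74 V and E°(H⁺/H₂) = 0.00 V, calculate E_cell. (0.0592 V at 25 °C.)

0.69 V

The hydrogen couple is the cathode, so E°_cell = 0.74 V; n = 6.
[H⁺] = 10^(−0.93) = 0.12 M, and Q = [Cr³⁺]^2·P(H₂)^3 / [H⁺]^6 = 9.22 × 10^4.
E = E° − (0.0592/6) log Q = 0.74 − (0.0592/6)(4.965) = 0.691 V.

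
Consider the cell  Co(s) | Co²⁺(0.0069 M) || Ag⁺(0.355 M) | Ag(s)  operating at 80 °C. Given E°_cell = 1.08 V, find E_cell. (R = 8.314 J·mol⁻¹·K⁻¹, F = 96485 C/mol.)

1.12 V

Balancing electrons gives n = 2; the reaction quotient is Q = [Co²⁺]/[Ag⁺]^2 = 0.0548.
E = E° − (RT/nF) ln Q = 1.08 − (8.314×353)/(2×96485) × (-2.905) = 1.080 + 0.044 = 1.124 V.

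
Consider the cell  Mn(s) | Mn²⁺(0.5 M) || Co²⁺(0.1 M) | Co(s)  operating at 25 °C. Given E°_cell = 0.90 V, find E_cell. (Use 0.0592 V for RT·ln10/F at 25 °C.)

0.879 V

Balancing electrons gives n = 2; the reaction quotient is Q = [Mn²⁺]/[Co²⁺] = 5.00.
At 25 °C, E = E° − (0.0592/n) log Q = 0.90 − (0.0592/2)(0.699) = 0.900 − 0.021 = 0.879 V.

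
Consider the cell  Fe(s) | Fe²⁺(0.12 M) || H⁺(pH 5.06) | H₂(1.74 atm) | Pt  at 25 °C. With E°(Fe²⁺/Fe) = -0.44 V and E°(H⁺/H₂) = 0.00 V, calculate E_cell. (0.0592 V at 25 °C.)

0.16 V

The hydrogen couple is the cathode, so E°_cell = 0.44 V; n = 2.
[H⁺] = 10^(−5.06) = 8.7 × 10^-6 M, and Q = [Fe²⁺]·P(H₂) / [H⁺]^2 = 2.75 × 10^9.
E = E° − (0.0592/2) log Q = 0.44 − (0.0592/2)(9.440) = 0.161 V.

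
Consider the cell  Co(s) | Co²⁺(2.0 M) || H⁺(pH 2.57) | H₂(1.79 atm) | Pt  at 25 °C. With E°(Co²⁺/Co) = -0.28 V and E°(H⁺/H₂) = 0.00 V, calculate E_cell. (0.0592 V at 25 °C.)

0.11 V

The hydrogen couple is the cathode, so E°_cell = 0.28 V; n = 2.
[H⁺] = 10^(−2.57) = 0.0027 M, and Q = [Co²⁺]·P(H₂) / [H⁺]^2 = 4.94 × 10^5.
E = E° − (0.0592/2) log Q = 0.28 − (0.0592/2)(5.694) = 0.111 V.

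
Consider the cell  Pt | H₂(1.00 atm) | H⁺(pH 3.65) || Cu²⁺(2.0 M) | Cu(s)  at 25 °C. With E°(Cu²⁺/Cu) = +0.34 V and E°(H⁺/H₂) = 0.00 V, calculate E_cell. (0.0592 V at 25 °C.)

The Cu²⁺/Cu couple is the cathode, so E°_cell = 0.34 V; n = 2.
[H⁺] = 10^(−3.65) = 2.2 × 10^-4 M, and Q = [H⁺]^2 / ([Cu²⁺]·P(H₂)) = 2.51 × 10^-8.
E = E° − (0.0592/2) log Q = 0.34 − (0.0592/2)(-7.601) = 0.565 V.

0.56 V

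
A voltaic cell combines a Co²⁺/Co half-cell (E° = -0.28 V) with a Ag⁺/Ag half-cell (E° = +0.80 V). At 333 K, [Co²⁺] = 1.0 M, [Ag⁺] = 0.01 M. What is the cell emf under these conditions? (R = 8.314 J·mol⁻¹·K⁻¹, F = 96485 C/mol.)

0.948 V

The Ag⁺/Ag couple has the higher reduction potential and acts as the cathode, so E°_cell = +0.80 − (-0.28) = 1.08 V.
Balancing electrons gives n = 2; the reaction quotient is Q = [Co²⁺]/[Ag⁺]^2 = 1 × 10^4.
E = E° − (RT/nF) ln Q = 1.08 − (8.314×333)/(2×96485) × (9.210) = 1.080 − 0.132 = 0.948 V.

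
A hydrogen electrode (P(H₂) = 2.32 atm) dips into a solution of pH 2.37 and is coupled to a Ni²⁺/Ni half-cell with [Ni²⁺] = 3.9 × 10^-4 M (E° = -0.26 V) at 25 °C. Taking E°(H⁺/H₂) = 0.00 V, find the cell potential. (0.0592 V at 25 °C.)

The hydrogen couple is the cathode, so E°_cell = 0.26 V; n = 2.
[H⁺] = 10^(−2.37) = 0.0043 M, and Q = [Ni²⁺]·P(H₂) / [H⁺]^2 = 49.7.
E = E° − (0.0592/2) log Q = 0.26 − (0.0592/2)(1.697) = 0.210 V.

0.21 V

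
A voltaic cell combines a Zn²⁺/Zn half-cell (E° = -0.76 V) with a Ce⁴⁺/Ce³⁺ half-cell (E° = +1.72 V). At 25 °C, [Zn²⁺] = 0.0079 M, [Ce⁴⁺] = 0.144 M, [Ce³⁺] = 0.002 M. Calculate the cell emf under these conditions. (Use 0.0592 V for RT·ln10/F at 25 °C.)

The Ce⁴⁺/Ce³⁺ couple has the higher reduction potential and acts as the cathode, so E°_cell = +1.72 − (-0.76) = 2.48 V.
Balancing electrons gives n = 2; the reaction quotient is Q = [Zn²⁺]·[Ce³⁺]^2/[Ce⁴⁺]^2 = 1.52 × 10^-6.
At 25 °C, E = E° − (0.0592/n) log Q = 2.48 − (0.0592/2)(-5.817) = 2.480 + 0.172 = 2.652 V.

2.65 V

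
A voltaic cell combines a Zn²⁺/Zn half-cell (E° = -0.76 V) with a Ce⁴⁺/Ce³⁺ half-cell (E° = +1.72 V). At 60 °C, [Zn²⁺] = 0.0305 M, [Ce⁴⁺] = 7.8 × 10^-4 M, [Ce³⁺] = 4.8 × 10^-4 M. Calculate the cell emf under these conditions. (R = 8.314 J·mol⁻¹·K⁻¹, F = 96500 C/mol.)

2.54 V

The Ce⁴⁺/Ce³⁺ couple has the higher reduction potential and acts as the cathode, so E°_cell = +1.72 − (-0.76) = 2.48 V.
Balancing electrons gives n = 2; the reaction quotient is Q = [Zn²⁺]·[Ce³⁺]^2/[Ce⁴⁺]^2 = 0.0116.
E = E° − (RT/nF) ln Q = 2.48 − (8.314×333)/(2×96500) × (-4.461) = 2.480 + 0.064 = 2.544 V.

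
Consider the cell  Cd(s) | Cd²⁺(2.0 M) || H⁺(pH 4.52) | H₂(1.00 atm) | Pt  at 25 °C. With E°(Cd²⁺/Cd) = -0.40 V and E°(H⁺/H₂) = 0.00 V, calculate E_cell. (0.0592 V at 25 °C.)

The hydrogen couple is the cathode, so E°_cell = 0.40 V; n = 2.
[H⁺] = 10^(−4.52) = 3 × 10^-5 M, and Q = [Cd²⁺]·P(H₂) / [H⁺]^2 = 2.19 × 10^9.
E = E° − (0.0592/2) log Q = 0.40 − (0.0592/2)(9.341) = 0.124 V.

0.12 V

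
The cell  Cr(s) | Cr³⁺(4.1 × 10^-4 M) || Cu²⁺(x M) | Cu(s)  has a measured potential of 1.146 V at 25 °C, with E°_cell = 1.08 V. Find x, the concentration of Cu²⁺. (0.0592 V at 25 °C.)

0.94 M

From the Nernst equation, log Q = n(E° − E)/0.0592 = 6(1.08 − 1.146)/0.0592 = -6.689, so Q = 2.05 × 10^-7.
With Q = [Cr³⁺]^2/[Cu²⁺]^3 and the known concentrations, [Cu²⁺]^3 in the denominator gives [Cu²⁺] = 0.94 M.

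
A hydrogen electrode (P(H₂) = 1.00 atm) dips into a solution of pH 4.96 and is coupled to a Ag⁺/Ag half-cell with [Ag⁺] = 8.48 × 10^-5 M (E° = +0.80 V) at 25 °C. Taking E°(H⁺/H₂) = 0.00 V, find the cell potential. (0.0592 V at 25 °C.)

0.85 V

The Ag⁺/Ag couple is the cathode, so E°_cell = 0.80 V; n = 2.
[H⁺] = 10^(−4.96) = 1.1 × 10^-5 M, and Q = [H⁺]^2 / ([Ag⁺]^2·P(H₂)) = 0.0167.
E = E° − (0.0592/2) log Q = 0.80 − (0.0592/2)(-1.777) = 0.853 V.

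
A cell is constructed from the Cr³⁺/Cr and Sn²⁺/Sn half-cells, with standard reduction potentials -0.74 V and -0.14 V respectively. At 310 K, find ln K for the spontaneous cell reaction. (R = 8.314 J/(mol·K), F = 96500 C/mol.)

ln K = 134.8

E°_cell = -0.14 − (-0.74) = 0.60 V, with n = 6 electrons transferred.
At equilibrium E = 0, so the Nernst equation gives ln K = nFE°/RT = (6)(96500)(0.60)/((8.314)(310)) = 134.79.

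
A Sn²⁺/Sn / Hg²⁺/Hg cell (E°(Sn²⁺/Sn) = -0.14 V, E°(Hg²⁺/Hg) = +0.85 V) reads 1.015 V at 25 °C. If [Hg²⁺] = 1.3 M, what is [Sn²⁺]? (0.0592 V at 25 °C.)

From the Nernst equation, log Q = n(E° − E)/0.0592 = 2(0.99 − 1.015)/0.0592 = -0.845, so Q = 0.143.
With Q = [Sn²⁺]/[Hg²⁺] and the known concentrations, [Sn²⁺] in the numerator gives [Sn²⁺] = 0.19 M.

0.19 M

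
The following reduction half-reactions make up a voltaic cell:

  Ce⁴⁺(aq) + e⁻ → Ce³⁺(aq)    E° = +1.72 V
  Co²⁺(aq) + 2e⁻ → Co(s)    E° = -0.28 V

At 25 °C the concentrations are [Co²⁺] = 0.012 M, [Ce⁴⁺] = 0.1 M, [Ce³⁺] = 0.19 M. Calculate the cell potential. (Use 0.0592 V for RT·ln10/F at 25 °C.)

2.04 V

The Ce⁴⁺/Ce³⁺ couple has the higher reduction potential and acts as the cathode, so E°_cell = +1.72 − (-0.28) = 2.00 V.
Balancing electrons gives n = 2; the reaction quotient is Q = [Co²⁺]·[Ce³⁺]^2/[Ce⁴⁺]^2 = 0.0433.
At 25 °C, E = E° − (0.0592/n) log Q = 2.00 − (0.0592/2)(-1.363) = 2.000 + 0.040 = 2.040 V.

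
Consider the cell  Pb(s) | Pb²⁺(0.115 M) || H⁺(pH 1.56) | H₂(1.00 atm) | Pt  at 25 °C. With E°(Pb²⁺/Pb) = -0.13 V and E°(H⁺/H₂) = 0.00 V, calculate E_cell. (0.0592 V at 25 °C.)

The hydrogen couple is the cathode, so E°_cell = 0.13 V; n = 2.
[H⁺] = 10^(−1.56) = 0.028 M, and Q = [Pb²⁺]·P(H₂) / [H⁺]^2 = 152.
E = E° − (0.0592/2) log Q = 0.13 − (0.0592/2)(2.181) = 0.065 V.

0.065 V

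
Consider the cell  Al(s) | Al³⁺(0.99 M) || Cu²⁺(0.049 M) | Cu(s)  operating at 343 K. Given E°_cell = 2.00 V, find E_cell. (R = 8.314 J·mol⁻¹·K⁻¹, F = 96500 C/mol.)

1.96 V

Balancing electrons gives n = 6; the reaction quotient is Q = [Al³⁺]^2/[Cu²⁺]^3 = 8330.
E = E° − (RT/nF) ln Q = 2.00 − (8.314×343)/(6×96500) × (9.028) = 2.000 − 0.044 = 1.956 V.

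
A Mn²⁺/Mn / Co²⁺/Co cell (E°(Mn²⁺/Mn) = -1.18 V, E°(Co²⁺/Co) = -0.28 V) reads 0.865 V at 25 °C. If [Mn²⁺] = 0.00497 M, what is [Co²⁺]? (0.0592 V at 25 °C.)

3.3 × 10^-4 M

From the Nernst equation, log Q = n(E° − E)/0.0592 = 2(0.90 − 0.865)/0.0592 = 1.182, so Q = 15.2.
With Q = [Mn²⁺]/[Co²⁺] and the known concentrations, [Co²⁺] in the denominator gives [Co²⁺] = 3.3 × 10^-4 M.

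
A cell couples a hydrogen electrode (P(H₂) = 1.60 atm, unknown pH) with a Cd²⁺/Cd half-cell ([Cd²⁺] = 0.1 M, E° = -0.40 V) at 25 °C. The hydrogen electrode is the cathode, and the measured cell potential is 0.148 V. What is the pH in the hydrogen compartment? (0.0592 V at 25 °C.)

pH = 4.65

E°_cell = 0.40 V and n = 2.
log Q = n(E° − E)/0.0592 = 2×(0.40 − 0.148)/0.0592 = 8.514.
With Q = [Cd²⁺]·P(H₂) / [H⁺]^2, solving for [H⁺] gives log[H⁺] = -4.655, so pH = 4.65.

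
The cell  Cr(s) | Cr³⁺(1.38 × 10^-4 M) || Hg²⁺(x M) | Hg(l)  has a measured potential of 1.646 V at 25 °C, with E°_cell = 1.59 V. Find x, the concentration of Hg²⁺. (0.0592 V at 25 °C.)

0.21 M

From the Nernst equation, log Q = n(E° − E)/0.0592 = 6(1.59 − 1.646)/0.0592 = -5.676, so Q = 2.11 × 10^-6.
With Q = [Cr³⁺]^2/[Hg²⁺]^3 and the known concentrations, [Hg²⁺]^3 in the denominator gives [Hg²⁺] = 0.21 M.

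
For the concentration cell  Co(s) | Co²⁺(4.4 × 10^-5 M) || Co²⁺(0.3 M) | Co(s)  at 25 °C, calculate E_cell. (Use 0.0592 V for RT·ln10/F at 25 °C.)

Both half-cells are Co²⁺/Co, so E°_cell = 0. The concentrated side is the cathode; the cell reaction moves Co²⁺ from high to low concentration with n = 2.
Q = [Co²⁺]_dilute/[Co²⁺]_conc = 4.4 × 10^-5/0.3 = 1.47 × 10^-4.
E = 0 − (0.0592/2) log Q = −(0.0592/2)(-3.834) = 0.1135 V.

0.11 V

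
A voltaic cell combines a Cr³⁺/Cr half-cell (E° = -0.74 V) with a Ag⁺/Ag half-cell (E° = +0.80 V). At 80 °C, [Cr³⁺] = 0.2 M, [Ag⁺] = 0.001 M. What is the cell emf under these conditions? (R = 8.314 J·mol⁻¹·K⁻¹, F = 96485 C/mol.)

The Ag⁺/Ag couple has the higher reduction potential and acts as the cathode, so E°_cell = +0.80 − (-0.74) = 1.54 V.
Balancing electrons gives n = 3; the reaction quotient is Q = [Cr³⁺]/[Ag⁺]^3 = 2 × 10^8.
E = E° − (RT/nF) ln Q = 1.54 − (8.314×353)/(3×96485) × (19.114) = 1.540 − 0.194 = 1.346 V.

1.35 V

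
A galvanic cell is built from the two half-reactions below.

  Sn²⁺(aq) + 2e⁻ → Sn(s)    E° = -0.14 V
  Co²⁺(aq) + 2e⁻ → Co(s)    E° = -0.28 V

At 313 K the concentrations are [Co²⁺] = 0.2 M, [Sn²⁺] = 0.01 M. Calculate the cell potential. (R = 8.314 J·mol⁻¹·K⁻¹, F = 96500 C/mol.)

The Sn²⁺/Sn couple has the higher reduction potential and acts as the cathode, so E°_cell = -0.14 − (-0.28) = 0.14 V.
Balancing electrons gives n = 2; the reaction quotient is Q = [Co²⁺]/[Sn²⁺] = 20.0.
E = E° − (RT/nF) ln Q = 0.14 − (8.314×313)/(2×96500) × (2.996) = 0.140 − 0.040 = 0.100 V.

0.100 V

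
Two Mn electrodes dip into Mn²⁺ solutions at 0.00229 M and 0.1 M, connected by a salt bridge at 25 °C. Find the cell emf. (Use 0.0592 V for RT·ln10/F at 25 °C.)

0.049 V

Both half-cells are Mn²⁺/Mn, so E°_cell = 0. The concentrated side is the cathode; the cell reaction moves Mn²⁺ from high to low concentration with n = 2.
Q = [Mn²⁺]_dilute/[Mn²⁺]_conc = 0.00229/0.1 = 0.0229.
E = 0 − (0.0592/2) log Q = −(0.0592/2)(-1.640) = 0.0485 V.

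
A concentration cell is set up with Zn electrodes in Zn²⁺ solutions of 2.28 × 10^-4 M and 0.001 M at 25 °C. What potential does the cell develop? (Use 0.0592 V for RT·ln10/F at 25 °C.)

Both half-cells are Zn²⁺/Zn, so E°_cell = 0. The concentrated side is the cathode; the cell reaction moves Zn²⁺ from high to low concentration with n = 2.
Q = [Zn²⁺]_dilute/[Zn²⁺]_conc = 2.28 × 10^-4/0.001 = 0.228.
E = 0 − (0.0592/2) log Q = −(0.0592/2)(-0.642) = 0.0190 V.

0.019 V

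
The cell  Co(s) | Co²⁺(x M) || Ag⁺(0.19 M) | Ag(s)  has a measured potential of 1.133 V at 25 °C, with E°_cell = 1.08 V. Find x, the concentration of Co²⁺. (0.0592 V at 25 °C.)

From the Nernst equation, log Q = n(E° − E)/0.0592 = 2(1.08 − 1.133)/0.0592 = -1.791, so Q = 0.0162.
With Q = [Co²⁺]/[Ag⁺]^2 and the known concentrations, [Co²⁺] in the numerator gives [Co²⁺] = 5.8 × 10^-4 M.

5.8 × 10^-4 M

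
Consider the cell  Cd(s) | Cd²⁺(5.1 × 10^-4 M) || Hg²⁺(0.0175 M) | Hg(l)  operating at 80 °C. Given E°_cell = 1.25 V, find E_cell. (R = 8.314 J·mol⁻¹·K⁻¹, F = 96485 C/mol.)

1.30 V

Balancing electrons gives n = 2; the reaction quotient is Q = [Cd²⁺]/[Hg²⁺] = 0.0291.
E = E° − (RT/nF) ln Q = 1.25 − (8.314×353)/(2×96485) × (-3.536) = 1.250 + 0.054 = 1.304 V.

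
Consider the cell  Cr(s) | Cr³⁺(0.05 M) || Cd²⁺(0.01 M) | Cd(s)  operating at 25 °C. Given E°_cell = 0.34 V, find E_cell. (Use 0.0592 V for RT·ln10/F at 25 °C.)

0.306 V

Balancing electrons gives n = 6; the reaction quotient is Q = [Cr³⁺]^2/[Cd²⁺]^3 = 2500.
At 25 °C, E = E° − (0.0592/n) log Q = 0.34 − (0.0592/6)(3.398) = 0.340 − 0.034 = 0.306 V.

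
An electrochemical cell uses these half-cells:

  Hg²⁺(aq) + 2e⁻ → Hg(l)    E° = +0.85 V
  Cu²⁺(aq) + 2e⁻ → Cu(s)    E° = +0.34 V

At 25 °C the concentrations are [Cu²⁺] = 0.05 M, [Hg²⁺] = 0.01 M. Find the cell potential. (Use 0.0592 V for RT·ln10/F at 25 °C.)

0.489 V

The Hg²⁺/Hg couple has the higher reduction potential and acts as the cathode, so E°_cell = +0.85 − (+0.34) = 0.51 V.
Balancing electrons gives n = 2; the reaction quotient is Q = [Cu²⁺]/[Hg²⁺] = 5.00.
At 25 °C, E = E° − (0.0592/n) log Q = 0.51 − (0.0592/2)(0.699) = 0.510 − 0.021 = 0.489 V.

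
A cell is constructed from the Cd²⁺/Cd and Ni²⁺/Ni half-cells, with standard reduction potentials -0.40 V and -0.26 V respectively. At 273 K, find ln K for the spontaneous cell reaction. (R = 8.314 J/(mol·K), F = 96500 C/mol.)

E°_cell = -0.26 − (-0.40) = 0.14 V, with n = 2 electrons transferred.
At equilibrium E = 0, so the Nernst equation gives ln K = nFE°/RT = (2)(96500)(0.14)/((8.314)(273)) = 11.90.

ln K = 11.9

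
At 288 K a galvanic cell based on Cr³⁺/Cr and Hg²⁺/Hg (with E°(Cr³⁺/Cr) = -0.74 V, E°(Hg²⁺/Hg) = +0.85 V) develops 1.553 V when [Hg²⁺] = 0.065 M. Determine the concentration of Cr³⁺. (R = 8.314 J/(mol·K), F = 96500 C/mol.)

1.5 M

From the Nernst equation, ln Q = nF(E° − E)/RT = 6×96500×(1.59 − 1.553)/(8.314×288) = 8.947, so Q = 7680.
With Q = [Cr³⁺]^2/[Hg²⁺]^3 and the known concentrations, [Cr³⁺]^2 in the numerator gives [Cr³⁺] = 1.5 M.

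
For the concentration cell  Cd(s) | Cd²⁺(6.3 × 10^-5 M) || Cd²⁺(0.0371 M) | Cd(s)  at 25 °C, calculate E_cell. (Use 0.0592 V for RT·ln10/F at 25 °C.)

Both half-cells are Cd²⁺/Cd, so E°_cell = 0. The concentrated side is the cathode; the cell reaction moves Cd²⁺ from high to low concentration with n = 2.
Q = [Cd²⁺]_dilute/[Cd²⁺]_conc = 6.3 × 10^-5/0.0371 = 0.00170.
E = 0 − (0.0592/2) log Q = −(0.0592/2)(-2.770) = 0.0820 V.

0.082 V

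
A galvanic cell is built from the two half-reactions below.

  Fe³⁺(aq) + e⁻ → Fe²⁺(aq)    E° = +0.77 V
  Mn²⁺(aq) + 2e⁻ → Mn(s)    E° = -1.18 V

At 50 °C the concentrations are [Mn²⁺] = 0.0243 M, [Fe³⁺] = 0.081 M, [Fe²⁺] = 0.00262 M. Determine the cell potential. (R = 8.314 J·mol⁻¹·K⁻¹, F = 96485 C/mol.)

2.10 V

The Fe³⁺/Fe²⁺ couple has the higher reduction potential and acts as the cathode, so E°_cell = +0.77 − (-1.18) = 1.95 V.
Balancing electrons gives n = 2; the reaction quotient is Q = [Mn²⁺]·[Fe²⁺]^2/[Fe³⁺]^2 = 2.54 × 10^-5.
E = E° − (RT/nF) ln Q = 1.95 − (8.314×323)/(2×96485) × (-10.580) = 1.950 + 0.147 = 2.097 V.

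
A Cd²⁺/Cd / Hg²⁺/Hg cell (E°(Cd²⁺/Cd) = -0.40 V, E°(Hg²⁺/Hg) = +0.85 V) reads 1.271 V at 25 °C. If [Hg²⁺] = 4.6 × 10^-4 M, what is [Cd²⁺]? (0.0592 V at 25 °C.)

From the Nernst equation, log Q = n(E° − E)/0.0592 = 2(1.25 − 1.271)/0.0592 = -0.709, so Q = 0.195.
With Q = [Cd²⁺]/[Hg²⁺] and the known concentrations, [Cd²⁺] in the numerator gives [Cd²⁺] = 9 × 10^-5 M.

9 × 10^-5 M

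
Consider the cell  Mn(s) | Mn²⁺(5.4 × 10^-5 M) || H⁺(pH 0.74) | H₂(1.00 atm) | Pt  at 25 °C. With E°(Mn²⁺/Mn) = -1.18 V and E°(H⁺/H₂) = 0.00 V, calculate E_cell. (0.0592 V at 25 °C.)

1.26 V

The hydrogen couple is the cathode, so E°_cell = 1.18 V; n = 2.
[H⁺] = 10^(−0.74) = 0.18 M, and Q = [Mn²⁺]·P(H₂) / [H⁺]^2 = 0.00163.
E = E° − (0.0592/2) log Q = 1.18 − (0.0592/2)(-2.788) = 1.263 V.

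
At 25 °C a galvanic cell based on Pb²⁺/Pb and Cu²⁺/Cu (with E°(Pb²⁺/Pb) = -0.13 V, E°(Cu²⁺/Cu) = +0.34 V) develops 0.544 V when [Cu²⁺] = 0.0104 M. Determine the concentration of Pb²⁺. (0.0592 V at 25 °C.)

3.3 × 10^-5 M

From the Nernst equation, log Q = n(E° − E)/0.0592 = 2(0.47 − 0.544)/0.0592 = -2.500, so Q = 0.00316.
With Q = [Pb²⁺]/[Cu²⁺] and the known concentrations, [Pb²⁺] in the numerator gives [Pb²⁺] = 3.3 × 10^-5 M.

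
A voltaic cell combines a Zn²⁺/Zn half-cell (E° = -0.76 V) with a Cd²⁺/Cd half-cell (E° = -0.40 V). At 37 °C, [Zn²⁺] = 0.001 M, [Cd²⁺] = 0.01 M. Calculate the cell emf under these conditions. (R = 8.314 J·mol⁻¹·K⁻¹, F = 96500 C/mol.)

The Cd²⁺/Cd couple has the higher reduction potential and acts as the cathode, so E°_cell = -0.40 − (-0.76) = 0.36 V.
Balancing electrons gives n = 2; the reaction quotient is Q = [Zn²⁺]/[Cd²⁺] = 0.100.
E = E° − (RT/nF) ln Q = 0.36 − (8.314×310)/(2×96500) × (-2.303) = 0.360 + 0.031 = 0.391 V.

0.391 V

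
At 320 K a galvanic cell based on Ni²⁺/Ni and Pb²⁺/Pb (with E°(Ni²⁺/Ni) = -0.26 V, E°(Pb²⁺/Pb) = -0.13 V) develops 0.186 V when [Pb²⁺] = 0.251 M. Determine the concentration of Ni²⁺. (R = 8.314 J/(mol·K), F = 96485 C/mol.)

From the Nernst equation, ln Q = nF(E° − E)/RT = 2×96485×(0.13 − 0.186)/(8.314×320) = -4.062, so Q = 0.0172.
With Q = [Ni²⁺]/[Pb²⁺] and the known concentrations, [Ni²⁺] in the numerator gives [Ni²⁺] = 0.0043 M.

0.0043 M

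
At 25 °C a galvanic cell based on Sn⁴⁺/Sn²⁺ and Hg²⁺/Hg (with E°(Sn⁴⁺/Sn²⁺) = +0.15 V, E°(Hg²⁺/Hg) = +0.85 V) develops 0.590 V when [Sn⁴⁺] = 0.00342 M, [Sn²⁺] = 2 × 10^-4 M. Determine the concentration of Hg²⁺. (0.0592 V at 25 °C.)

0.0033 M

From the Nernst equation, log Q = n(E° − E)/0.0592 = 2(0.70 − 0.590)/0.0592 = 3.716, so Q = 5200.
With Q = [Sn⁴⁺]/([Sn²⁺]·[Hg²⁺]) and the known concentrations, [Hg²⁺] in the denominator gives [Hg²⁺] = 0.0033 M.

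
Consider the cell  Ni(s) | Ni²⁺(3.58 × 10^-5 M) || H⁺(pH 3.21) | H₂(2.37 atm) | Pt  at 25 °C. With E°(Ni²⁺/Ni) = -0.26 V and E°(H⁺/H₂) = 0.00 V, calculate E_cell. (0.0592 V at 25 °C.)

0.19 V

The hydrogen couple is the cathode, so E°_cell = 0.26 V; n = 2.
[H⁺] = 10^(−3.21) = 6.2 × 10^-4 M, and Q = [Ni²⁺]·P(H₂) / [H⁺]^2 = 223.
E = E° − (0.0592/2) log Q = 0.26 − (0.0592/2)(2.349) = 0.190 V.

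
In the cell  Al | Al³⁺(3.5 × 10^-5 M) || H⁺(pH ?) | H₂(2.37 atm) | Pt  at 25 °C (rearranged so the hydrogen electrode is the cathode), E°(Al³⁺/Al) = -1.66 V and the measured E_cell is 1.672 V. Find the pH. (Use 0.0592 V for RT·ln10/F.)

pH = 1.10

E°_cell = 1.66 V and n = 6.
log Q = n(E° − E)/0.0592 = 6×(1.66 − 1.672)/0.0592 = -1.216.
With Q = [Al³⁺]^2·P(H₂)^3 / [H⁺]^6, solving for [H⁺] gives log[H⁺] = -1.095, so pH = 1.10.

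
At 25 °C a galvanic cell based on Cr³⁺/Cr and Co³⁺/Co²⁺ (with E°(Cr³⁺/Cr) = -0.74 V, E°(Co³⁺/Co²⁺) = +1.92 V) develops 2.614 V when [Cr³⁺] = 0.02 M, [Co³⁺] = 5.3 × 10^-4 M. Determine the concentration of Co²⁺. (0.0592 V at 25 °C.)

From the Nernst equation, log Q = n(E° − E)/0.0592 = 3(2.66 − 2.614)/0.0592 = 2.331, so Q = 214.
With Q = [Cr³⁺]·[Co²⁺]^3/[Co³⁺]^3 and the known concentrations, [Co²⁺]^3 in the numerator gives [Co²⁺] = 0.012 M.

0.012 M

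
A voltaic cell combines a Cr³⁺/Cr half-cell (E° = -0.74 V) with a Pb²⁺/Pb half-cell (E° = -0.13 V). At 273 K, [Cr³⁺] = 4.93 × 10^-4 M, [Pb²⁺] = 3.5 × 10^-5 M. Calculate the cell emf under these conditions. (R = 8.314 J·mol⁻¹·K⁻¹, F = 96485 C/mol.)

The Pb²⁺/Pb couple has the higher reduction potential and acts as the cathode, so E°_cell = -0.13 − (-0.74) = 0.61 V.
Balancing electrons gives n = 6; the reaction quotient is Q = [Cr³⁺]^2/[Pb²⁺]^3 = 5.67 × 10^6.
E = E° − (RT/nF) ln Q = 0.61 − (8.314×273)/(6×96485) × (15.550) = 0.610 − 0.061 = 0.549 V.

0.549 V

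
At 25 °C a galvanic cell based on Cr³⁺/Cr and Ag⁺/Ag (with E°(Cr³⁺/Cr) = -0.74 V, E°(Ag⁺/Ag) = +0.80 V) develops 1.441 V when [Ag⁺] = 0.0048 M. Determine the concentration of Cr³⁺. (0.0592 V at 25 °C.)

From the Nernst equation, log Q = n(E° − E)/0.0592 = 3(1.54 − 1.441)/0.0592 = 5.017, so Q = 1.04 × 10^5.
With Q = [Cr³⁺]/[Ag⁺]^3 and the known concentrations, [Cr³⁺] in the numerator gives [Cr³⁺] = 0.011 M.

0.011 M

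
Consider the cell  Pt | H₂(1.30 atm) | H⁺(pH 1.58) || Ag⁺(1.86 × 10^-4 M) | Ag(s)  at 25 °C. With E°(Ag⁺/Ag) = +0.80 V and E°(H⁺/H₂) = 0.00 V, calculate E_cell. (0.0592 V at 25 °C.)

0.68 V

The Ag⁺/Ag couple is the cathode, so E°_cell = 0.80 V; n = 2.
[H⁺] = 10^(−1.58) = 0.026 M, and Q = [H⁺]^2 / ([Ag⁺]^2·P(H₂)) = 1.54 × 10^4.
E = E° − (0.0592/2) log Q = 0.80 − (0.0592/2)(4.187) = 0.676 V.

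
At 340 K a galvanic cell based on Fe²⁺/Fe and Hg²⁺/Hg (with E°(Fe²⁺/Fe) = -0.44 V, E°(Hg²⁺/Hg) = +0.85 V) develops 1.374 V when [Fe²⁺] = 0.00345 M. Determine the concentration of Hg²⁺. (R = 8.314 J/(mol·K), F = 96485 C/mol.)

1.1 M

From the Nernst equation, ln Q = nF(E° − E)/RT = 2×96485×(1.29 − 1.374)/(8.314×340) = -5.734, so Q = 0.00323.
With Q = [Fe²⁺]/[Hg²⁺] and the known concentrations, [Hg²⁺] in the denominator gives [Hg²⁺] = 1.1 M.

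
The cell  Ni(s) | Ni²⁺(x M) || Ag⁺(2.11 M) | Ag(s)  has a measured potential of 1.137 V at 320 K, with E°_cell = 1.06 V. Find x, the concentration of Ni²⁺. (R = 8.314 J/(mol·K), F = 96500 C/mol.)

0.017 M

From the Nernst equation, ln Q = nF(E° − E)/RT = 2×96500×(1.06 − 1.137)/(8.314×320) = -5.586, so Q = 0.00375.
With Q = [Ni²⁺]/[Ag⁺]^2 and the known concentrations, [Ni²⁺] in the numerator gives [Ni²⁺] = 0.017 M.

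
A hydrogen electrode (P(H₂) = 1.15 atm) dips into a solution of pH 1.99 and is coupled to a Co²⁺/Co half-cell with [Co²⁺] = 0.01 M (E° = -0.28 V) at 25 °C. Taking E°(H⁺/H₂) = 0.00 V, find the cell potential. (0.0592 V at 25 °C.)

The hydrogen couple is the cathode, so E°_cell = 0.28 V; n = 2.
[H⁺] = 10^(−1.99) = 0.010 M, and Q = [Co²⁺]·P(H₂) / [H⁺]^2 = 110.
E = E° − (0.0592/2) log Q = 0.28 − (0.0592/2)(2.041) = 0.220 V.

0.22 V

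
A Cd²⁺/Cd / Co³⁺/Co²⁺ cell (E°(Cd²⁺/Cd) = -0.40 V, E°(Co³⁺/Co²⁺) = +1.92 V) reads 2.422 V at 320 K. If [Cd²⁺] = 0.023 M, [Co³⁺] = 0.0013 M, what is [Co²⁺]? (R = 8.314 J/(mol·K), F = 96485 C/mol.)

From the Nernst equation, ln Q = nF(E° − E)/RT = 2×96485×(2.32 − 2.422)/(8.314×320) = -7.398, so Q = 6.12 × 10^-4.
With Q = [Cd²⁺]·[Co²⁺]^2/[Co³⁺]^2 and the known concentrations, [Co²⁺]^2 in the numerator gives [Co²⁺] = 2.1 × 10^-4 M.

2.1 × 10^-4 M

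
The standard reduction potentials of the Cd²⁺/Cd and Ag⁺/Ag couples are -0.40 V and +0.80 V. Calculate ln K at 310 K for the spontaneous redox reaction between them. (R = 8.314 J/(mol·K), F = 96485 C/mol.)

ln K = 89.8

E°_cell = +0.80 − (-0.40) = 1.20 V, with n = 2 electrons transferred.
At equilibrium E = 0, so the Nernst equation gives ln K = nFE°/RT = (2)(96485)(1.20)/((8.314)(310)) = 89.85.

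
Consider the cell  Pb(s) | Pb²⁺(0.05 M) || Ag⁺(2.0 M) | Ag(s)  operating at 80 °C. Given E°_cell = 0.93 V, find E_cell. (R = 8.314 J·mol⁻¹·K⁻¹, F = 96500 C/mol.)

Balancing electrons gives n = 2; the reaction quotient is Q = [Pb²⁺]/[Ag⁺]^2 = 0.0125.
E = E° − (RT/nF) ln Q = 0.93 − (8.314×353)/(2×96500) × (-4.382) = 0.930 + 0.067 = 0.997 V.

0.997 V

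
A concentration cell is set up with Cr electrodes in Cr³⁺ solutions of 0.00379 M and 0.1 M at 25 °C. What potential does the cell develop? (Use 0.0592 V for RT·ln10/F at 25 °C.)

Both half-cells are Cr³⁺/Cr, so E°_cell = 0. The concentrated side is the cathode; the cell reaction moves Cr³⁺ from high to low concentration with n = 3.
Q = [Cr³⁺]_dilute/[Cr³⁺]_conc = 0.00379/0.1 = 0.0379.
E = 0 − (0.0592/3) log Q = −(0.0592/3)(-1.421) = 0.0280 V.

0.028 V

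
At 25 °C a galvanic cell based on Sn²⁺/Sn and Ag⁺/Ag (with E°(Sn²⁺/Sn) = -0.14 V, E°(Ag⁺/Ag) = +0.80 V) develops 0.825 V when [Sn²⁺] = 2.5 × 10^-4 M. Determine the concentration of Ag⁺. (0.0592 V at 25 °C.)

From the Nernst equation, log Q = n(E° − E)/0.0592 = 2(0.94 − 0.825)/0.0592 = 3.885, so Q = 7680.
With Q = [Sn²⁺]/[Ag⁺]^2 and the known concentrations, [Ag⁺]^2 in the denominator gives [Ag⁺] = 1.8 × 10^-4 M.

1.8 × 10^-4 M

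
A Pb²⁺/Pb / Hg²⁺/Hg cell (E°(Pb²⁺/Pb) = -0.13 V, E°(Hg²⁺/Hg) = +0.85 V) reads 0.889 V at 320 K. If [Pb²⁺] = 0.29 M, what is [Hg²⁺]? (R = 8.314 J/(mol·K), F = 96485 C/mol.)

From the Nernst equation, ln Q = nF(E° − E)/RT = 2×96485×(0.98 − 0.889)/(8.314×320) = 6.600, so Q = 735.
With Q = [Pb²⁺]/[Hg²⁺] and the known concentrations, [Hg²⁺] in the denominator gives [Hg²⁺] = 3.9 × 10^-4 M.

3.9 × 10^-4 M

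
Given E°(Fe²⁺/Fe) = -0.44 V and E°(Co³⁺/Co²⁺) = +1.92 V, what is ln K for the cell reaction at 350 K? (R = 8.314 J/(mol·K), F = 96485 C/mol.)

E°_cell = +1.92 − (-0.44) = 2.36 V, with n = 2 electrons transferred.
At equilibrium E = 0, so the Nernst equation gives ln K = nFE°/RT = (2)(96485)(2.36)/((8.314)(350)) = 156.50.

ln K = 156.5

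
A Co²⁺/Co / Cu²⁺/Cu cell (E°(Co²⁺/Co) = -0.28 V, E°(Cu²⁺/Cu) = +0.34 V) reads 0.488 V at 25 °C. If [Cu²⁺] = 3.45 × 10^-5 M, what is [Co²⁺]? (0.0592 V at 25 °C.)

0.99 M

From the Nernst equation, log Q = n(E° − E)/0.0592 = 2(0.62 − 0.488)/0.0592 = 4.459, so Q = 2.88 × 10^4.
With Q = [Co²⁺]/[Cu²⁺] and the known concentrations, [Co²⁺] in the numerator gives [Co²⁺] = 0.99 M.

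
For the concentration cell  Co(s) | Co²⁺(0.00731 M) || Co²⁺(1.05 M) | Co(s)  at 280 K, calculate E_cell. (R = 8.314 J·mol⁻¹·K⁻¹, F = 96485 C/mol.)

0.060 V

Both half-cells are Co²⁺/Co, so E°_cell = 0. The concentrated side is the cathode; the cell reaction moves Co²⁺ from high to low concentration with n = 2.
Q = [Co²⁺]_dilute/[Co²⁺]_conc = 0.00731/1.05 = 0.00696.
E = 0 − (RT/nF) ln Q = −((8.314×280)/(2×96485))(-4.967) = 0.0599 V.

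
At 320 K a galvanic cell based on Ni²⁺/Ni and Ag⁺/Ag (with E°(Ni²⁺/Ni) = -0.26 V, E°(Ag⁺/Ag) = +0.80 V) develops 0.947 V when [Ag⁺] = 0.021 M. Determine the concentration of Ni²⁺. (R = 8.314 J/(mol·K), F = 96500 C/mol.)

1.6 M

From the Nernst equation, ln Q = nF(E° − E)/RT = 2×96500×(1.06 − 0.947)/(8.314×320) = 8.197, so Q = 3630.
With Q = [Ni²⁺]/[Ag⁺]^2 and the known concentrations, [Ni²⁺] in the numerator gives [Ni²⁺] = 1.6 M.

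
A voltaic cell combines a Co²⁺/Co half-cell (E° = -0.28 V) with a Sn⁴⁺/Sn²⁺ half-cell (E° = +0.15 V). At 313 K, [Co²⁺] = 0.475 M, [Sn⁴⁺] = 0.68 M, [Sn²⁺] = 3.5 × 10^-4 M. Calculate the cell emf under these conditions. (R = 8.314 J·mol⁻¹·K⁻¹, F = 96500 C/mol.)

The Sn⁴⁺/Sn²⁺ couple has the higher reduction potential and acts as the cathode, so E°_cell = +0.15 − (-0.28) = 0.43 V.
Balancing electrons gives n = 2; the reaction quotient is Q = [Co²⁺]·[Sn²⁺]/[Sn⁴⁺] = 2.44 × 10^-4.
E = E° − (RT/nF) ln Q = 0.43 − (8.314×313)/(2×96500) × (-8.316) = 0.430 + 0.112 = 0.542 V.

0.542 V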